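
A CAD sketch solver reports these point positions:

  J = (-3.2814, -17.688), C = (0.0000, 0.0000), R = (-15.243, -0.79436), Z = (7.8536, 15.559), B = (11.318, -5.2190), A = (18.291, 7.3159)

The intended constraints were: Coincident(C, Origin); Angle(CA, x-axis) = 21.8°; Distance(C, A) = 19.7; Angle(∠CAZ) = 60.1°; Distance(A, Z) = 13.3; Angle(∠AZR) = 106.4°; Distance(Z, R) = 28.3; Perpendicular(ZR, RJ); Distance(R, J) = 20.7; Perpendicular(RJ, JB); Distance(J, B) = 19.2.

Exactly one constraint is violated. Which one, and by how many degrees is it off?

Perpendicular(RJ, JB) — off by 5.20°.

C = (0.00, 0.00) ✓; CA at 21.80° ✓; |CA| = 19.70 ✓; ∠CAZ = 60.10° ✓; |AZ| = 13.30 ✓; ∠AZR = 106.4° ✓; |ZR| = 28.30 ✓; ∠(ZR, RJ) = 90.00° ✓; |RJ| = 20.70 ✓; ∠(RJ, JB) = 95.20° ✗; |JB| = 19.20 ✓.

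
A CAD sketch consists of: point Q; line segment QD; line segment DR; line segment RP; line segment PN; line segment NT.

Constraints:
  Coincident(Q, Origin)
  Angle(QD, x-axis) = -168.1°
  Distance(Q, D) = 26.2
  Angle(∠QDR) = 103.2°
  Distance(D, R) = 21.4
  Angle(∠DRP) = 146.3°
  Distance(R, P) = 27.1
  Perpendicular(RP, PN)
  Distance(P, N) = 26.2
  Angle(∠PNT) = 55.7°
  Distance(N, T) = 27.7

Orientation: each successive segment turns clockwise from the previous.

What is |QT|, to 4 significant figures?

28.84

RP is perpendicular to PN, so PN runs at -8.600°; with |PN| = 26.2, N = (-4.757, 36.85). ∠PNT = 55.7° gives NT at -132.9° from the x-axis; with |NT| = 27.7, T = (-23.61, 16.56). Then |QT| = |T − Q| = 28.84.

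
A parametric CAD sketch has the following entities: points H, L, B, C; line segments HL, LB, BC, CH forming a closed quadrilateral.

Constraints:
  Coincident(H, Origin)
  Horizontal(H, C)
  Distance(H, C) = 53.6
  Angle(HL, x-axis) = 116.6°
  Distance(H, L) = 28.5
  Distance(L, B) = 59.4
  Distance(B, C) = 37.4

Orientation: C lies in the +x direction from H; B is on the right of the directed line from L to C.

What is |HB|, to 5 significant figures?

31.832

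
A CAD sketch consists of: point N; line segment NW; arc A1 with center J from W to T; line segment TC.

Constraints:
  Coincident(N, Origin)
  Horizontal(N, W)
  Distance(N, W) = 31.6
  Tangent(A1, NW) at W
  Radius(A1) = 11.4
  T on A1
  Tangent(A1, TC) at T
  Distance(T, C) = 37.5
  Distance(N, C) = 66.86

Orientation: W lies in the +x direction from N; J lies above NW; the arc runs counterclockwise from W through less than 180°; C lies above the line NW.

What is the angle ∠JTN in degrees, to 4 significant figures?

19.78°

Checks: N = (0.00, 0.00) ✓; ∠(JW, WN) = 90.00° ✓; |JT| = 11.40 ✓; ∠(JT, TC) = 90.00° ✓; |TC| = 37.50 ✓; |NC| = 66.86 ✓.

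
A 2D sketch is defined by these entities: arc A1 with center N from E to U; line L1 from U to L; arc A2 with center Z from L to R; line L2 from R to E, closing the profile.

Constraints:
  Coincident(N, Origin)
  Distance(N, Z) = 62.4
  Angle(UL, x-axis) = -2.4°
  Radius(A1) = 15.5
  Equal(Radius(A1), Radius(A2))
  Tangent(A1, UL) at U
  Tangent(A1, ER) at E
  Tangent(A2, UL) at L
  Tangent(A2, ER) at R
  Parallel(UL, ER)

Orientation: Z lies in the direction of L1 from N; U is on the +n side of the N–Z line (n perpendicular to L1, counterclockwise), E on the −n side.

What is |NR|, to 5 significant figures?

64.296

Tangency of A1 to both parallel lines with radius 15.5 puts U and E at N ± 15.5·n: U = (0.64907, 15.486), E = (-0.64907, -15.486). Equal radii place L and R the same way about Z: L = Z + 15.5·n = (62.994, 12.873), R = Z − 15.5·n = (61.696, -18.099). Then |NR| = |R − N| = 64.296.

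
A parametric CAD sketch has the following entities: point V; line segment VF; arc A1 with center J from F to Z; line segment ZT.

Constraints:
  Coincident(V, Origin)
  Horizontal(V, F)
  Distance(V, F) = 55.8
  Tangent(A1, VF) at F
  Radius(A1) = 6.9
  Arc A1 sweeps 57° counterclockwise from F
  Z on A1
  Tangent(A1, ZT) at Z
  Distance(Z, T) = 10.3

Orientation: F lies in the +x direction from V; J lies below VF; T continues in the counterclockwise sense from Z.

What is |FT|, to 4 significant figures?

16.39

V is at the origin; VF is horizontal with |VF| = 55.8 and F on the +x side, so F = (55.80, 0.000). Since A1 is tangent to VF there, JF ⟂ VF, so J = F + (0, -6.9) = (55.80, -6.900). On A1, F sits at bearing 90° from J; a 57° counterclockwise sweep puts Z at bearing 147°, so Z = J + 6.9·(cos 147°, sin 147°) = (50.01, -3.142). The tangent condition forces JZ to be normal to ZT, so ZT runs along (−sin 147°, cos 147°); with |ZT| = 10.3, T = (44.40, -11.78). Then |FT| = |T − F| = 16.39.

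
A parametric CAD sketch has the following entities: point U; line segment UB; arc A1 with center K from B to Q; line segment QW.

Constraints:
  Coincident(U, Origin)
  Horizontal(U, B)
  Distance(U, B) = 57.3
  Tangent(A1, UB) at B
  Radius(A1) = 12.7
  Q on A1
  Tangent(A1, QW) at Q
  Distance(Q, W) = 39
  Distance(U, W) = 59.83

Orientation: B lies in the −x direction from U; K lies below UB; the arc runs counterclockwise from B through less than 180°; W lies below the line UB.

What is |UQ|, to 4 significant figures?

69.28

Checks: |KQ| = 12.70 ✓; ∠(KQ, QW) = 90.00° ✓; |QW| = 39.00 ✓; |UW| = 59.83 ✓.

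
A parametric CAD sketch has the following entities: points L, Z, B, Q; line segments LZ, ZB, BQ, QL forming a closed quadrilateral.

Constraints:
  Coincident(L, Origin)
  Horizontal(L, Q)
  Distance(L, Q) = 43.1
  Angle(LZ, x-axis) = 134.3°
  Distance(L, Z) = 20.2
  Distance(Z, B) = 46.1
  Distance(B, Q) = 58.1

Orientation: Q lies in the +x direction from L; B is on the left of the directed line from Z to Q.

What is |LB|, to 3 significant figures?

52.6

L is at the origin; L and Q share the same y with |LQ| = 43.1 and Q in +x, so Q = (43.1, 0). LZ runs at 134.3° with |LZ| = 20.2, so Z = (-14.1, 14.5). B is determined by |ZB| = 46.1 and |BQ| = 58.1 together: it lies at the intersection of circle(Z, 46.1) and circle(Q, 58.1). With |ZQ| = 59.0, the foot of the radical line on ZQ is 18.9 from Z and the perpendicular offset is √(46.1² − 18.9²) = 42.0. Taking the left-of-ZQ solution: B = (14.5, 50.6).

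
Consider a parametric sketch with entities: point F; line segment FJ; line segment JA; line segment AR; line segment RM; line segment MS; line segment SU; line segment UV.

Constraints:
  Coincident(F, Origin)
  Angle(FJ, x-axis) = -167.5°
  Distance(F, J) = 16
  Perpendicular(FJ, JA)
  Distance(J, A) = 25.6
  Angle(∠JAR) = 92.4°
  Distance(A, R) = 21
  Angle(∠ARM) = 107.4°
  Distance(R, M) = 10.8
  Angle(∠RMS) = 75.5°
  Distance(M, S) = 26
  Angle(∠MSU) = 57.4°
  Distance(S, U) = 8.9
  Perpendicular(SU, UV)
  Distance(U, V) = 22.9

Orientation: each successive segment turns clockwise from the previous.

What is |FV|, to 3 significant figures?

13.4

∠MSU = 57.4° gives SU at 75.2° from the x-axis; with |SU| = 8.9, U = (-17.6, 18.5). SU is perpendicular to UV, so UV runs at -14.8°; with |UV| = 22.9, V = (4.56, 12.6). Then |FV| = |V − F| = 13.4.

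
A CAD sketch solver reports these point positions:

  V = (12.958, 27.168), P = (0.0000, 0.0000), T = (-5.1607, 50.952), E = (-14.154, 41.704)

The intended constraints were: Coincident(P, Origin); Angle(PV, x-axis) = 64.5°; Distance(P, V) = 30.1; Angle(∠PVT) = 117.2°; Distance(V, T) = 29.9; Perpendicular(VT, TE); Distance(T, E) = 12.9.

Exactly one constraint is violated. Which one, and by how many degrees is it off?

Perpendicular(VT, TE) — off by 8.50°.

P = (0.00, 0.00) ✓; PV at 64.50° ✓; |PV| = 30.10 ✓; ∠PVT = 117.2° ✓; |VT| = 29.90 ✓; ∠(VT, TE) = 98.50° ✗; |TE| = 12.90 ✓.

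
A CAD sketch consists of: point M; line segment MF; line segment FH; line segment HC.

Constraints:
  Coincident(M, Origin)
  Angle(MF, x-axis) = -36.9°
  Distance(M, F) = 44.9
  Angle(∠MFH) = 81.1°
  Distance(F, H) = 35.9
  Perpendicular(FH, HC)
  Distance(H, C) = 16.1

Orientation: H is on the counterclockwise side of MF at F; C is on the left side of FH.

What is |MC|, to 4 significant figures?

40.46

M is at the origin; MF runs at -36.9° with length 44.9, so F = 44.9·(cos -36.9°, sin -36.9°) = (35.91, -26.96). ∠MFH = 81.1°, so FH runs at -36.9° + (180° − 81.1°) = 62.00° from the x-axis; with |FH| = 35.9, H = F + 35.9·(cos 62.00°, sin 62.00°) = (52.76, 4.739). FH ⟂ HC; with |HC| = 16.1 on the left of FH, C = H + 16.1·(-0.8829, 0.4695) = (38.54, 12.30). Then |MC| = |C − M| = 40.46.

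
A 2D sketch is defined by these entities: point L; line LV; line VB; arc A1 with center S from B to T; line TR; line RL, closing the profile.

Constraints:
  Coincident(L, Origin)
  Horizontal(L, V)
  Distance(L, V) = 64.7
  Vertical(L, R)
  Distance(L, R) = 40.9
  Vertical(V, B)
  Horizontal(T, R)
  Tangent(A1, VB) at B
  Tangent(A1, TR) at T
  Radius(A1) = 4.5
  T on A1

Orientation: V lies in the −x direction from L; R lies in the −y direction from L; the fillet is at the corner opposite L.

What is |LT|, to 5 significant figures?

72.779

L is at the origin; L and V share the same y with |LV| = 64.7 and V on the −x side, so V = (-64.700, 0.0000). LR is vertical with |LR| = 40.9 and R on the −y side, so R = (0.0000, -40.900). The virtual corner opposite L is at (-64.700, -40.900). A1 meets VB tangentially, so SB is at right angles to VB and the tangent condition forces ST to be normal to TR, with radius 4.5, so the center S sits 4.5 in from both sides at S = (-60.200, -36.400). That places the tangent points at B = (-64.700, -36.400) on VB and T = (-60.200, -40.900) on TR. Then |LT| = |T − L| = 72.779.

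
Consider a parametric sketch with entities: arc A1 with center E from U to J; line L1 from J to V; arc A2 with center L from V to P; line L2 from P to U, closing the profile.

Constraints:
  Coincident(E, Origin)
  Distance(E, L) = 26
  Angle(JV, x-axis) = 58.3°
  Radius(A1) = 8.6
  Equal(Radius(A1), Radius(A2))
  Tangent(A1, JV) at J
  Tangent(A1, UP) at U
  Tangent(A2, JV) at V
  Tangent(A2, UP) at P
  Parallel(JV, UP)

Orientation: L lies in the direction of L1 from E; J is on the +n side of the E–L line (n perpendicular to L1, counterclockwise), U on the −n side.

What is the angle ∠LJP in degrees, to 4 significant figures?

15.18°

The slot axis is L1's direction at 58.3°, so u = (cos 58.3°, sin 58.3°) = (0.5255, 0.8508) and n = (−sin 58.3°, cos 58.3°) = (-0.8508, 0.5255). E is at the origin and L lies 26.0 along u from E, so L = 26.0·u = (13.66, 22.12). Tangency of A1 to both parallel lines with radius 8.6 puts J and U at E ± 8.6·n: J = (-7.317, 4.519), U = (7.317, -4.519). Equal radii place V and P the same way about L: V = L + 8.6·n = (6.345, 26.64), P = L − 8.6·n = (20.98, 17.60). Then cos ∠LJP = JL·JP / (|JL||JP|), giving 15.18°.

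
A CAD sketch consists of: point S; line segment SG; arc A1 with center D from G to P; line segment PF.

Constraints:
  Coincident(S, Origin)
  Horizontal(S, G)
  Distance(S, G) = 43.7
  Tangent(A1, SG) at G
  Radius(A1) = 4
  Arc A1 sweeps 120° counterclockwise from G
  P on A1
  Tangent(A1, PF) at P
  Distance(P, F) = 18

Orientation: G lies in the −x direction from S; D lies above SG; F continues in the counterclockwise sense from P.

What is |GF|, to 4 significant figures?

22.29

S is at the origin; S and G share the same y with |SG| = 43.7 and G on the −x side, so G = (-43.70, 0.000). Since A1 is tangent to SG there, DG ⟂ SG, so D = G + (0, 4) = (-43.70, 4.000). On A1, G sits at bearing -90° from D; a 120° counterclockwise sweep puts P at bearing 30°, so P = D + 4.0·(cos 30°, sin 30°) = (-40.24, 6.000). A1 meets PF tangentially, so DP is at right angles to PF, so PF runs along (−sin 30°, cos 30°); with |PF| = 18.0, F = (-49.24, 21.59). Then |GF| = |F − G| = 22.29.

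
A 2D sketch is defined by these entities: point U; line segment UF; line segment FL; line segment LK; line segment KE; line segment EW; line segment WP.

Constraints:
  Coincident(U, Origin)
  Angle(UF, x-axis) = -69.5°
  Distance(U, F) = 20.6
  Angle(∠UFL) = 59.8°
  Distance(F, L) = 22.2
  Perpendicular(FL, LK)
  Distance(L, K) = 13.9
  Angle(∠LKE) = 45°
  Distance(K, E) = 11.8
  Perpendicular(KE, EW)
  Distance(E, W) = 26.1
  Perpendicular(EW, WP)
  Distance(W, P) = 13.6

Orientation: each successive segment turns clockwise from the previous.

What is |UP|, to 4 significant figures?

37.96

U is at the origin; UF runs at -69.5° with length 20.6, so F = (7.214, -19.30). ∠UFL = 59.8° gives FL at 170.3° from the x-axis; with |FL| = 22.2, L = (-14.67, -15.55). The perpendicularity gives LK at right angles to FL, so LK runs at 80.30°; with |LK| = 13.9, K = (-12.33, -1.854). ∠LKE = 45.0° gives KE at -54.70° from the x-axis; with |KE| = 11.8, E = (-5.508, -11.48). KE is perpendicular to EW, so EW runs at -144.7°; with |EW| = 26.1, W = (-26.81, -26.57). EW is perpendicular to WP, so WP runs at 125.3°; with |WP| = 13.6, P = (-34.67, -15.47). Then |UP| = |P − U| = 37.96.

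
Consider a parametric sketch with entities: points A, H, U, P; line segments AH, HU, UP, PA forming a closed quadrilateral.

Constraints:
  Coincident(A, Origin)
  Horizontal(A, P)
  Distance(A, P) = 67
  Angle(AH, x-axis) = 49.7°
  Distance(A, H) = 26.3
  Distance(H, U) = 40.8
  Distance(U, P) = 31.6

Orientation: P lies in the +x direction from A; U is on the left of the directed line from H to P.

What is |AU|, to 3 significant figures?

64.0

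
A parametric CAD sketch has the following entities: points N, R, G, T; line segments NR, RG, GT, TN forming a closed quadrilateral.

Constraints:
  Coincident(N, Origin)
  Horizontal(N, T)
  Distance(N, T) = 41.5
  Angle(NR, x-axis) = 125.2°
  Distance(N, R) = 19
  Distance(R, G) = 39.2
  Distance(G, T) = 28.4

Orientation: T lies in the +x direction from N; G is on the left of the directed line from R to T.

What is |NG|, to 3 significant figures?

36.6

Checks: |RG| = 39.20 ✓; |GT| = 28.40 ✓.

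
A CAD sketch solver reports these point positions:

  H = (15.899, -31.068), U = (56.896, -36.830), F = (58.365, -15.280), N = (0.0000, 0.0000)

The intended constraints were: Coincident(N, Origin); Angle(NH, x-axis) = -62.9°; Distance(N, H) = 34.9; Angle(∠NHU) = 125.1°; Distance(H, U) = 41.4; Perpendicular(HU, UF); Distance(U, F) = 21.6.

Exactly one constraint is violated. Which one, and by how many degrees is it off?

Perpendicular(HU, UF) — off by 4.10°.

N = (0.00, 0.00) ✓; NH at -62.90° ✓; |NH| = 34.90 ✓; ∠NHU = 125.1° ✓; |HU| = 41.40 ✓; ∠(HU, UF) = 94.10° ✗; |UF| = 21.60 ✓.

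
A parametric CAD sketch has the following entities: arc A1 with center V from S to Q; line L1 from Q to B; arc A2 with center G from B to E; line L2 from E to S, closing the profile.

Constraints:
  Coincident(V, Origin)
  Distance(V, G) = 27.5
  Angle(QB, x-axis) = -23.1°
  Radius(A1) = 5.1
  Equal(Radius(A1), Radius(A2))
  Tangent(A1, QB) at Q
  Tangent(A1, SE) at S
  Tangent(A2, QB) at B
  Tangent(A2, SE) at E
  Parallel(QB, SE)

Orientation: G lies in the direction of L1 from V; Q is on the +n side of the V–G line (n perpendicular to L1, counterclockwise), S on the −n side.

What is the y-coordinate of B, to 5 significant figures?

-6.0982

The slot axis is L1's direction at -23.1°, so u = (cos -23.1°, sin -23.1°) = (0.91982, -0.39234) and n = (−sin -23.1°, cos -23.1°) = (0.39234, 0.91982). V is at the origin and G lies 27.5 along u from V, so G = 27.5·u = (25.295, -10.789). Tangency of A1 to both parallel lines with radius 5.1 puts Q and S at V ± 5.1·n: Q = (2.0009, 4.6911), S = (-2.0009, -4.6911). Equal radii place B and E the same way about G: B = G + 5.1·n = (27.296, -6.0982), E = G − 5.1·n = (23.294, -15.480). So B.y = -6.0982.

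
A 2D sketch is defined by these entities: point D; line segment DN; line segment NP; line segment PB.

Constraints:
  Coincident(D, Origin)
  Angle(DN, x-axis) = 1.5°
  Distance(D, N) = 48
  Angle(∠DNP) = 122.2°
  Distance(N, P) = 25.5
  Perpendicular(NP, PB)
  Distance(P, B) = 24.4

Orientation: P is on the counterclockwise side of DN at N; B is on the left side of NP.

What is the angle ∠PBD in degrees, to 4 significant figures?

107.6°

D is at the origin; DN runs at 1.5° with length 48.0, so N = 48.0·(cos 1.5°, sin 1.5°) = (47.98, 1.256). ∠DNP = 122.2°, so NP runs at 1.5° + (180° − 122.2°) = 59.30° from the x-axis; with |NP| = 25.5, P = N + 25.5·(cos 59.30°, sin 59.30°) = (61.00, 23.18). NP ⟂ PB; with |PB| = 24.4 on the left of NP, B = P + 24.4·(-0.8599, 0.5105) = (40.02, 35.64). Then cos ∠PBD = BP·BD / (|BP||BD|), giving 107.6°.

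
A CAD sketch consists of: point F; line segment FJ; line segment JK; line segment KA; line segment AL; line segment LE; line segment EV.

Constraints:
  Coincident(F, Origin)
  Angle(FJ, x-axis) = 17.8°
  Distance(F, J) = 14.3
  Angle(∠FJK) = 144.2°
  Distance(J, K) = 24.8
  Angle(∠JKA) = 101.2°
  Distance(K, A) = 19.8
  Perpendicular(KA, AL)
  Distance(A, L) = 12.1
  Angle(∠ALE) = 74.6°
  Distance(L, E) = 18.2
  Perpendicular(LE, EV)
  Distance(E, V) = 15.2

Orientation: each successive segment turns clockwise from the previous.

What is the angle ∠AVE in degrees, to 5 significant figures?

76.730°

F is at the origin; FJ runs at 17.8° with length 14.3, so J = (13.615, 4.3714). ∠FJK = 144.2° gives JK at -18.000° from the x-axis; with |JK| = 24.8, K = (37.202, -3.2922). ∠JKA = 101.2° gives KA at -96.800° from the x-axis; with |KA| = 19.8, A = (34.857, -22.953). The perpendicularity gives AL at right angles to KA, so AL runs at 173.20°; with |AL| = 12.1, L = (22.842, -21.520). ∠ALE = 74.6° gives LE at 67.800° from the x-axis; with |LE| = 18.2, E = (29.719, -4.6694). LE is perpendicular to EV, so EV runs at -22.200°; with |EV| = 15.2, V = (43.792, -10.413). Then cos ∠AVE = VA·VE / (|VA||VE|), giving 76.730°.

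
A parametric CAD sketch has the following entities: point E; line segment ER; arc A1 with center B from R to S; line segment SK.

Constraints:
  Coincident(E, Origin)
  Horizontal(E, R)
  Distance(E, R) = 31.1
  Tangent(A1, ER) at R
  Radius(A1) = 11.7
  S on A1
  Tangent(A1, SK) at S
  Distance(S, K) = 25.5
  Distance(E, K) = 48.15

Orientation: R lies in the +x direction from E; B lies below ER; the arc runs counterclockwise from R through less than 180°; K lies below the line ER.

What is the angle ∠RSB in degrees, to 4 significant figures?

36.36°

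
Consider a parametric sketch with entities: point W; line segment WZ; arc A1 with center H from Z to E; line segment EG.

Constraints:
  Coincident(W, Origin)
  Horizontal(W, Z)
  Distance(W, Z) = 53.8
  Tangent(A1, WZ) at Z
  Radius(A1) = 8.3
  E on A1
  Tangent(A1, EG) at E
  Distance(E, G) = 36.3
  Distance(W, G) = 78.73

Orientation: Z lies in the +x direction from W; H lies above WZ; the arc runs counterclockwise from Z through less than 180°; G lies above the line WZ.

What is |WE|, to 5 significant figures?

62.515

W is at the origin; WZ is horizontal with |WZ| = 53.8 and Z on the +x side, so Z = (53.800, 0.0000). Tangency of A1 to WZ means the radius HZ is perpendicular to WZ, so H = Z + (0, 8.3) = (53.800, 8.3000). Since HE ⟂ EG (tangency), |HG| = √(8.3² + 36.3²) = 37.237 regardless of where E sits on A1. So G lies on both circle(W, 78.73) and circle(H, 37.237); the above-WZ intersection is G = (65.527, 43.642). E is the foot of the tangent from G: E = (62.062, 7.5077).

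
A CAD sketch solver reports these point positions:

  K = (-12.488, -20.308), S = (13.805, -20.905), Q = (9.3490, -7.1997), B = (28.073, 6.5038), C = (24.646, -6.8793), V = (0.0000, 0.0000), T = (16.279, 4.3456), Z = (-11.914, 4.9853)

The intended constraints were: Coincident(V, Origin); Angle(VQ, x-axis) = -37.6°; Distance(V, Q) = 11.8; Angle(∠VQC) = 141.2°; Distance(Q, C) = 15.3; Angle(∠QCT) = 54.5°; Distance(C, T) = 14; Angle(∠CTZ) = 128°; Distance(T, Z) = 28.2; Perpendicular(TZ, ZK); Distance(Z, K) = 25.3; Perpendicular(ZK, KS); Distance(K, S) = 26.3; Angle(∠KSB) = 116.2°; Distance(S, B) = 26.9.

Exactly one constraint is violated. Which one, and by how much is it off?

Distance(S, B) = 26.9 — off by 4.00.

V = (0.00, 0.00) ✓; VQ at -37.60° ✓; |VQ| = 11.80 ✓; ∠VQC = 141.2° ✓; |QC| = 15.30 ✓; ∠QCT = 54.50° ✓; |CT| = 14.00 ✓; ∠CTZ = 128.0° ✓; |TZ| = 28.20 ✓; ∠(TZ, ZK) = 90.00° ✓; |ZK| = 25.30 ✓; ∠(ZK, KS) = 90.00° ✓; |KS| = 26.30 ✓; ∠KSB = 116.2° ✓; |SB| = 30.90 ✗.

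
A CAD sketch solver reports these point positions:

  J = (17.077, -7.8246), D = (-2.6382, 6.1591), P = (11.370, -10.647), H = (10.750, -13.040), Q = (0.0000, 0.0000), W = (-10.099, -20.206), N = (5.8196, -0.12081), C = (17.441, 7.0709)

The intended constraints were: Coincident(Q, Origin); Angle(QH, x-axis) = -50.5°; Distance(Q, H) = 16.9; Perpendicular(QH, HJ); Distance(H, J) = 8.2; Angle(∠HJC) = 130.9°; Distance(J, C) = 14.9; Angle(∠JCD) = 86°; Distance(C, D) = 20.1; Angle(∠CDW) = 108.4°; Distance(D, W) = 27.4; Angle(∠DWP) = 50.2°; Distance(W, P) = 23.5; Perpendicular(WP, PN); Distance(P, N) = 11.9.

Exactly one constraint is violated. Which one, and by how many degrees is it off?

Perpendicular(WP, PN) — off by 3.80°.

Q = (0.00, 0.00) ✓; QH at -50.50° ✓; |QH| = 16.90 ✓; ∠(QH, HJ) = 90.00° ✓; |HJ| = 8.199 ✓; ∠HJC = 130.9° ✓; |JC| = 14.90 ✓; ∠JCD = 86.00° ✓; |CD| = 20.10 ✓; ∠CDW = 108.4° ✓; |DW| = 27.40 ✓; ∠DWP = 50.20° ✓; |WP| = 23.50 ✓; ∠(WP, PN) = 93.80° ✗; |PN| = 11.90 ✓.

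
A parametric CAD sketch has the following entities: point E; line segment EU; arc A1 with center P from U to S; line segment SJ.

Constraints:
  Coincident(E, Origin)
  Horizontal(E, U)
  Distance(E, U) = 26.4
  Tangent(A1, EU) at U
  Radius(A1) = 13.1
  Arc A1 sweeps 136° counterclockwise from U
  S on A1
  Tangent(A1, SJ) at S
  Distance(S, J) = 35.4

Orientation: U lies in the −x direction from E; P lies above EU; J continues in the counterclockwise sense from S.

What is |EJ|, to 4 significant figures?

63.63

On A1, U sits at bearing -90° from P; a 136° counterclockwise sweep puts S at bearing 46°, so S = P + 13.1·(cos 46°, sin 46°) = (-17.30, 22.52). Tangency of A1 to SJ means the radius PS is perpendicular to SJ, so SJ runs along (−sin 46°, cos 46°); with |SJ| = 35.4, J = (-42.76, 47.11). Then |EJ| = |J − E| = 63.63.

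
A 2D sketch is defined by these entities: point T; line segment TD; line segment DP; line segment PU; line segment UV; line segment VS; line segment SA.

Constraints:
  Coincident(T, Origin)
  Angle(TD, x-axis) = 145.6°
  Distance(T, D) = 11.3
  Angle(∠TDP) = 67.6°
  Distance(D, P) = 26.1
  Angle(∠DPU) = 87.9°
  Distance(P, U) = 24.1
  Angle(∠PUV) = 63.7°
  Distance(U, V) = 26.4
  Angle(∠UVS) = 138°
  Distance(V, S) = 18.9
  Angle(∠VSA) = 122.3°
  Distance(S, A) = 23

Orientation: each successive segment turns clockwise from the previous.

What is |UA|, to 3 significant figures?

50.8

∠UVS = 138.0° gives VS at 143° from the x-axis; with |VS| = 18.9, S = (-16.4, 9.26). ∠VSA = 122.3° gives SA at 85.1° from the x-axis; with |SA| = 23.0, A = (-14.4, 32.2). Then |UA| = |A − U| = 50.8.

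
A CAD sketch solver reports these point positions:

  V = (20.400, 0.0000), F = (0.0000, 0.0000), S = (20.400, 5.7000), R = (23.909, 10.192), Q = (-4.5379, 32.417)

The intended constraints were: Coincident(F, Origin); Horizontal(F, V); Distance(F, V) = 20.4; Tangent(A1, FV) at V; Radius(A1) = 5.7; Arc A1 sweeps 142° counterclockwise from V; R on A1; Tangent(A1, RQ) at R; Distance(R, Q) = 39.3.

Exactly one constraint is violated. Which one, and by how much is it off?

Distance(R, Q) = 39.3 — off by 3.20.

F = (0.00, 0.00) ✓; F.y = 0.00, V.y = 0.00 ✓; |FV| = 20.40 ✓; ∠(SV, VF) = 90.00° ✓; |SV| = 5.700 ✓; bearing(S→R) − bearing(S→V) = 142.0° ✓; |SR| = 5.700 ✓; ∠(SR, RQ) = 90.00° ✓; |RQ| = 36.10 ✗.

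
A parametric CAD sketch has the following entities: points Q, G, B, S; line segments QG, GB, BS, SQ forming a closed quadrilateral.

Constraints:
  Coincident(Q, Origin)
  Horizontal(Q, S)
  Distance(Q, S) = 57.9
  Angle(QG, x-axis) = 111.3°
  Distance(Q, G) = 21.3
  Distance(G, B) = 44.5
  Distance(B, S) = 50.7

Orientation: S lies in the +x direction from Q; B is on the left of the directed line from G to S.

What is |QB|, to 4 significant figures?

52.42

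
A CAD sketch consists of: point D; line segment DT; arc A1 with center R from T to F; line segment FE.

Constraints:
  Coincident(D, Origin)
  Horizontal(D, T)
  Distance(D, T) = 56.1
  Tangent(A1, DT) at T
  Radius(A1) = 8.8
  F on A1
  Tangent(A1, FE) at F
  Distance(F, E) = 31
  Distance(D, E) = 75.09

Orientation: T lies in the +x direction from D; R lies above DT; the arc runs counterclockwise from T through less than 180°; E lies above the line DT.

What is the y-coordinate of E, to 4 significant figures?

40.18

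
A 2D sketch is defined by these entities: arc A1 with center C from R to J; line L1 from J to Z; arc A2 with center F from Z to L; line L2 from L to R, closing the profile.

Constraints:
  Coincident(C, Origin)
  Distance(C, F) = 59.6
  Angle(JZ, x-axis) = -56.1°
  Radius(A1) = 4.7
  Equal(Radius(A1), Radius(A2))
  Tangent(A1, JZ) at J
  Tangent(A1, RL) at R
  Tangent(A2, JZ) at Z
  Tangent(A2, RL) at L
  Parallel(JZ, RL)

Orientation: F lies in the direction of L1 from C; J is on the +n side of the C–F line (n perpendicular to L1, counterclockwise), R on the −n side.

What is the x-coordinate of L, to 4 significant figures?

29.34

Tangency of A1 to both parallel lines with radius 4.7 puts J and R at C ± 4.7·n: J = (3.901, 2.621), R = (-3.901, -2.621). Equal radii place Z and L the same way about F: Z = F + 4.7·n = (37.14, -46.85), L = F − 4.7·n = (29.34, -52.09). So L.x = 29.34.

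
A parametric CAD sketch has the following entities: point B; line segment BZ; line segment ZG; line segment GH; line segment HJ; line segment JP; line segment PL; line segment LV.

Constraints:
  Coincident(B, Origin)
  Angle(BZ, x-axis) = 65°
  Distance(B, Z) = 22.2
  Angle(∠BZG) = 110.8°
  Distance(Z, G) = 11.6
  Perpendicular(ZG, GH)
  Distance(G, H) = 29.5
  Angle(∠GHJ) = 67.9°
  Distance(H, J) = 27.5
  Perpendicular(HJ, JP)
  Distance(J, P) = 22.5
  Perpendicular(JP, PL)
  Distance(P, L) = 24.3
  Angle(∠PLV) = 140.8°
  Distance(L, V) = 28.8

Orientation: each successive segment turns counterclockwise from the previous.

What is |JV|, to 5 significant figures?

46.816

B is at the origin; BZ runs at 65.0° with length 22.2, so Z = (9.3821, 20.120). ∠BZG = 110.8° gives ZG at 134.20° from the x-axis; with |ZG| = 11.6, G = (1.2950, 28.436). The perpendicularity gives GH at right angles to ZG, so GH runs at -135.80°; with |GH| = 29.5, H = (-19.854, 7.8698). ∠GHJ = 67.9° gives HJ at -23.700° from the x-axis; with |HJ| = 27.5, J = (5.3269, -3.1837). HJ ⟂ JP, so JP runs at 66.300°; with |JP| = 22.5, P = (14.371, 17.419). JP ⟂ PL, so PL runs at 156.30°; with |PL| = 24.3, L = (-7.8799, 27.186). ∠PLV = 140.8° gives LV at -164.50° from the x-axis; with |LV| = 28.8, V = (-35.632, 19.490). Then |JV| = |V − J| = 46.816.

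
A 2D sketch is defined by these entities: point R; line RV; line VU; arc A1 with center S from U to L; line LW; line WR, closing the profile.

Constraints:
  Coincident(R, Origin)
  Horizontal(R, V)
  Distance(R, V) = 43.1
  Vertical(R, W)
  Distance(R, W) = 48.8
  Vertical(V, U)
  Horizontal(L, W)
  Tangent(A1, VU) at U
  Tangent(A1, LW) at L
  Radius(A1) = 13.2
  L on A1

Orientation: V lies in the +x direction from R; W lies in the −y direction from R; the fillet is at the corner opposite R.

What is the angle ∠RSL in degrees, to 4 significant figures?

140.0°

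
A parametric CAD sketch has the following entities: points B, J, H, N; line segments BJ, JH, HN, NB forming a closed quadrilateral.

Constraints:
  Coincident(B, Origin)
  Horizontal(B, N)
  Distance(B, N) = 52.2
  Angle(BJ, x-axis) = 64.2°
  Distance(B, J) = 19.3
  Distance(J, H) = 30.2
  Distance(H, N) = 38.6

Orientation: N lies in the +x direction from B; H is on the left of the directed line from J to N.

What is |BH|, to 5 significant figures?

47.779

Checks: B.y = 0.00, N.y = 0.00 ✓; |JH| = 30.20 ✓; |HN| = 38.60 ✓.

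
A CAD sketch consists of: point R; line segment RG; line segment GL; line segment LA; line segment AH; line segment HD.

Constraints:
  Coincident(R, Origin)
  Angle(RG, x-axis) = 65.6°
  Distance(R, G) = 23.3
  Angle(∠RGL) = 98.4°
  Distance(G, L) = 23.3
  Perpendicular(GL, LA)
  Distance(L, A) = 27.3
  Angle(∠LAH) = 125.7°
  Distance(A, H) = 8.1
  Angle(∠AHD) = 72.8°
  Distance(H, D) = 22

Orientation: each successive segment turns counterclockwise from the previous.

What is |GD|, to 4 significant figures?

14.82

R is at the origin; RG runs at 65.6° with length 23.3, so G = (9.625, 21.22). ∠RGL = 98.4° gives GL at 147.2° from the x-axis; with |GL| = 23.3, L = (-9.960, 33.84). GL is perpendicular to LA, so LA runs at -122.8°; with |LA| = 27.3, A = (-24.75, 10.89). ∠LAH = 125.7° gives AH at -68.50° from the x-axis; with |AH| = 8.1, H = (-21.78, 3.357). ∠AHD = 72.8° gives HD at 38.70° from the x-axis; with |HD| = 22.0, D = (-4.610, 17.11). Then |GD| = |D − G| = 14.82.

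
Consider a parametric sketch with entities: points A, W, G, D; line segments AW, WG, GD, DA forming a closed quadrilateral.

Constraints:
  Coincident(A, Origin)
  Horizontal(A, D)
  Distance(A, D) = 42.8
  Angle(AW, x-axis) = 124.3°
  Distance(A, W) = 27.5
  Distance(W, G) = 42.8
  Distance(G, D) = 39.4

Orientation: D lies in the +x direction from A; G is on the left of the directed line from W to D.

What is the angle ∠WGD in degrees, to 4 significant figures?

99.05°

A is at the origin; A and D share the same y with |AD| = 42.8 and D in +x, so D = (42.8, 0). AW runs at 124.3° with |AW| = 27.5, so W = (-15.50, 22.72). G is determined by |WG| = 42.8 and |GD| = 39.4 together: it lies at the intersection of circle(W, 42.8) and circle(D, 39.4). With |WD| = 62.57, the foot of the radical line on WD is 33.52 from W and the perpendicular offset is √(42.8² − 33.52²) = 26.62. Taking the left-of-WD solution: G = (25.40, 35.35).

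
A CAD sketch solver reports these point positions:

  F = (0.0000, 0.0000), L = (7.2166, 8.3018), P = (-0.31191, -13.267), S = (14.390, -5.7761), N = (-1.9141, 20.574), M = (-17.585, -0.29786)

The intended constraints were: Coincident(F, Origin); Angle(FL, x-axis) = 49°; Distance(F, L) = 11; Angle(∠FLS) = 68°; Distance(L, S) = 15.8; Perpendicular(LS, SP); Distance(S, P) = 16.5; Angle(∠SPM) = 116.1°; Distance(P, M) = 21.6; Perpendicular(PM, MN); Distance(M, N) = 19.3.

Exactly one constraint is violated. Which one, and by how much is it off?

Distance(M, N) = 19.3 — off by 6.80.

F = (0.00, 0.00) ✓; FL at 49.00° ✓; |FL| = 11.00 ✓; ∠FLS = 68.00° ✓; |LS| = 15.80 ✓; ∠(LS, SP) = 90.00° ✓; |SP| = 16.50 ✓; ∠SPM = 116.1° ✓; |PM| = 21.60 ✓; ∠(PM, MN) = 90.00° ✓; |MN| = 26.10 ✗.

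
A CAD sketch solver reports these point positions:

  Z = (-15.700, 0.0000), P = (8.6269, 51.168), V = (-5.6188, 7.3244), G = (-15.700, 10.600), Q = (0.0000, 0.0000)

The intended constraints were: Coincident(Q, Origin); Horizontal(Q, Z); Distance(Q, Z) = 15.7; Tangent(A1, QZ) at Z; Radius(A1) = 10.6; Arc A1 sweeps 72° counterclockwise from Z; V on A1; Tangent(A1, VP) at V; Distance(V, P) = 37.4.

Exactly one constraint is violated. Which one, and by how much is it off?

Distance(V, P) = 37.4 — off by 8.70.

Q = (0.00, 0.00) ✓; Q.y = 0.00, Z.y = 0.00 ✓; |QZ| = 15.70 ✓; ∠(GZ, ZQ) = 90.00° ✓; |GZ| = 10.60 ✓; bearing(G→V) − bearing(G→Z) = 72.00° ✓; |GV| = 10.60 ✓; ∠(GV, VP) = 90.00° ✓; |VP| = 46.10 ✗.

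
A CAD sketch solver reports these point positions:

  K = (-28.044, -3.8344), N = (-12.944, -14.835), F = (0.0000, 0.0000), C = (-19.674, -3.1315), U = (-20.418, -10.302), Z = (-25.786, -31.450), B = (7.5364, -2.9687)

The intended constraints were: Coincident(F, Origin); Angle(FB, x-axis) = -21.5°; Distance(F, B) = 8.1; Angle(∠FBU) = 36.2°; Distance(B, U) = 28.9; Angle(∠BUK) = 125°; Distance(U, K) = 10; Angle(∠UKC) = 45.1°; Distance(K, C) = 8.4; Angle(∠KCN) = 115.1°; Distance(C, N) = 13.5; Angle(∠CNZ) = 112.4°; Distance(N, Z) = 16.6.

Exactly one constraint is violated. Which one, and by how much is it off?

Distance(N, Z) = 16.6 — off by 4.40.

F = (0.00, 0.00) ✓; FB at -21.50° ✓; |FB| = 8.100 ✓; ∠FBU = 36.20° ✓; |BU| = 28.90 ✓; ∠BUK = 125.0° ✓; |UK| = 9.999 ✓; ∠UKC = 45.10° ✓; |KC| = 8.399 ✓; ∠KCN = 115.1° ✓; |CN| = 13.50 ✓; ∠CNZ = 112.4° ✓; |NZ| = 21.00 ✗.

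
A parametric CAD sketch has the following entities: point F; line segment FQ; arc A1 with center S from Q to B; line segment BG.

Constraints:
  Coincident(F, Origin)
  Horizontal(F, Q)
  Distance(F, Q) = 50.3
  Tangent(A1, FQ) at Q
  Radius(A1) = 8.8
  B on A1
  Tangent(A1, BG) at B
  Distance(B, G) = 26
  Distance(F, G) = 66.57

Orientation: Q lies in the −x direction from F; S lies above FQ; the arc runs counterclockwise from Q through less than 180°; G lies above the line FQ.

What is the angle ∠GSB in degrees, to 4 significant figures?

71.30°

F is at the origin; F and Q share the same y with |FQ| = 50.3 and Q on the −x side, so Q = (-50.30, 0.000). Since A1 is tangent to FQ there, SQ ⟂ FQ, so S = Q + (0, 8.8) = (-50.30, 8.800). Since SB ⟂ BG (tangency), |SG| = √(8.8² + 26.0²) = 27.45 regardless of where B sits on A1. So G lies on both circle(F, 66.57) and circle(S, 27.45); the above-FQ intersection is G = (-56.25, 35.60). B is the foot of the tangent from G: B = (-42.77, 13.36).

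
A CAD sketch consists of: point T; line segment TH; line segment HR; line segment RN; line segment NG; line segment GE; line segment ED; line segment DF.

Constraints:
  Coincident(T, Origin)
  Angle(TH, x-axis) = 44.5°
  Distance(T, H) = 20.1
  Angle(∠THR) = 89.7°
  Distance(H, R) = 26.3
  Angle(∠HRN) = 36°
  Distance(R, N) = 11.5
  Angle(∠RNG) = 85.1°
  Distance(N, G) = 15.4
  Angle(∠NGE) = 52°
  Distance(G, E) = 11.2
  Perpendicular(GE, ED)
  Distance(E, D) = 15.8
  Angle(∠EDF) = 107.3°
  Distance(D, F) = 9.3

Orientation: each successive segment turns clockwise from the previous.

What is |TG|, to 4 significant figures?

27.99

∠HRN = 36.0° gives RN at 170.2° from the x-axis; with |RN| = 11.5, N = (21.34, -2.809). ∠RNG = 85.1° gives NG at 75.30° from the x-axis; with |NG| = 15.4, G = (25.25, 12.09). Then |TG| = |G − T| = 27.99.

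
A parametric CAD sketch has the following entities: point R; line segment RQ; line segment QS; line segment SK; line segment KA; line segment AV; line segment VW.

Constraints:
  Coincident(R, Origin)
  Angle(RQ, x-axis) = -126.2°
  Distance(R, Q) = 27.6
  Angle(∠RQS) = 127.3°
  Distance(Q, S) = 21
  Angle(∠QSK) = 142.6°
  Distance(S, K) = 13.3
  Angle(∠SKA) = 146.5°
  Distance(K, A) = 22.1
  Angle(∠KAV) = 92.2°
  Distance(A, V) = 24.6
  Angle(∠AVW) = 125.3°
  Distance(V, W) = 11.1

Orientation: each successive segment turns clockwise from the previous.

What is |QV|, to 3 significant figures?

41.1

∠SKA = 146.5° gives KA at 110° from the x-axis; with |KA| = 22.1, A = (-55.6, 5.94). ∠KAV = 92.2° gives AV at 22.4° from the x-axis; with |AV| = 24.6, V = (-32.9, 15.3). Then |QV| = |V − Q| = 41.1.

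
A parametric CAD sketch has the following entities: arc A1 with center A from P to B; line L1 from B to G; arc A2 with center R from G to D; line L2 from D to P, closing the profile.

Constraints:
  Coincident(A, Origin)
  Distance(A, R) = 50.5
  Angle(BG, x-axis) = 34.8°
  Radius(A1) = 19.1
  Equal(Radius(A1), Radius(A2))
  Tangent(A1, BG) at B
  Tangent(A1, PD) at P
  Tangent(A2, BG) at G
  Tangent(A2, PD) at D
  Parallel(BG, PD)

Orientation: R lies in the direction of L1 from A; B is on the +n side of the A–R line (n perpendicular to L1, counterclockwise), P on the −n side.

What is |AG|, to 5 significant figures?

53.991

The slot axis is L1's direction at 34.8°, so u = (cos 34.8°, sin 34.8°) = (0.82115, 0.57071) and n = (−sin 34.8°, cos 34.8°) = (-0.57071, 0.82115). A is at the origin and R lies 50.5 along u from A, so R = 50.5·u = (41.468, 28.821). Tangency of A1 to both parallel lines with radius 19.1 puts B and P at A ± 19.1·n: B = (-10.901, 15.684), P = (10.901, -15.684). Equal radii place G and D the same way about R: G = R + 19.1·n = (30.567, 44.505), D = R − 19.1·n = (52.369, 13.137). Then |AG| = |G − A| = 53.991.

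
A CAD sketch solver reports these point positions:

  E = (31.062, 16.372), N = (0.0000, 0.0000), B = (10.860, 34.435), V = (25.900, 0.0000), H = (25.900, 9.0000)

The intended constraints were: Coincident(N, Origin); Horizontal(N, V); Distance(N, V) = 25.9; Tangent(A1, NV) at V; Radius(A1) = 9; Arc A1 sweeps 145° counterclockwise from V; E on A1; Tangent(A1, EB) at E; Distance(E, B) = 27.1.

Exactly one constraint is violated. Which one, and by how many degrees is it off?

Tangent(A1, EB) at E — off by 6.80°.

N = (0.00, 0.00) ✓; N.y = 0.00, V.y = 0.00 ✓; |NV| = 25.90 ✓; ∠(HV, VN) = 90.00° ✓; |HV| = 9.000 ✓; bearing(H→E) − bearing(H→V) = 145.0° ✓; |HE| = 9.000 ✓; ∠(HE, EB) = 96.80° ✗; |EB| = 27.10 ✓.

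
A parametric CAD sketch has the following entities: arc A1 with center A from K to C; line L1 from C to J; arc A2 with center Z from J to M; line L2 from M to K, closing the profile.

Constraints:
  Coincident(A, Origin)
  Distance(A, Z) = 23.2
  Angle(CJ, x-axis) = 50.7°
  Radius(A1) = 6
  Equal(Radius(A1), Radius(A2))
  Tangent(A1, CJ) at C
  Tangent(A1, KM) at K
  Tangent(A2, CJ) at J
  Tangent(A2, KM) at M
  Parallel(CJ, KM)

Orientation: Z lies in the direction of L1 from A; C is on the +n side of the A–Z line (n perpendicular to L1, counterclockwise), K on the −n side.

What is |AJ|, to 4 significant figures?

23.96

The slot axis is L1's direction at 50.7°, so u = (cos 50.7°, sin 50.7°) = (0.6334, 0.7738) and n = (−sin 50.7°, cos 50.7°) = (-0.7738, 0.6334). A is at the origin and Z lies 23.2 along u from A, so Z = 23.2·u = (14.69, 17.95). Tangency of A1 to both parallel lines with radius 6.0 puts C and K at A ± 6.0·n: C = (-4.643, 3.800), K = (4.643, -3.800). Equal radii place J and M the same way about Z: J = Z + 6.0·n = (10.05, 21.75), M = Z − 6.0·n = (19.34, 14.15). Then |AJ| = |J − A| = 23.96.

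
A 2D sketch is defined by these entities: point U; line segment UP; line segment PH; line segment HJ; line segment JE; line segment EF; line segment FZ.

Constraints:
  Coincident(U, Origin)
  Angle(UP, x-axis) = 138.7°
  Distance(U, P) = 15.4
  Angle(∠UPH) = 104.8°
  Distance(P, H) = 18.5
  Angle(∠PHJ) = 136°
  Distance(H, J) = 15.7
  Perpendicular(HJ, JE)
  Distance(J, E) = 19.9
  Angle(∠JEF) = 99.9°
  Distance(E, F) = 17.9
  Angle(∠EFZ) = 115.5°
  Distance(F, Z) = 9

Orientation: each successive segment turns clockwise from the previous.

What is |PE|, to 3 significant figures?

29.9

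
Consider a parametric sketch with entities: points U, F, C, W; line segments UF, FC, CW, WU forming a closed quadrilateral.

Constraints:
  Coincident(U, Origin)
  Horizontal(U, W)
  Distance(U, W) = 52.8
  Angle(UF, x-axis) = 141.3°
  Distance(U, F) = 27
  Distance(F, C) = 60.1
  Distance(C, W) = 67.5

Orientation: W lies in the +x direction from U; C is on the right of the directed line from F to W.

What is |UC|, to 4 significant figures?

40.01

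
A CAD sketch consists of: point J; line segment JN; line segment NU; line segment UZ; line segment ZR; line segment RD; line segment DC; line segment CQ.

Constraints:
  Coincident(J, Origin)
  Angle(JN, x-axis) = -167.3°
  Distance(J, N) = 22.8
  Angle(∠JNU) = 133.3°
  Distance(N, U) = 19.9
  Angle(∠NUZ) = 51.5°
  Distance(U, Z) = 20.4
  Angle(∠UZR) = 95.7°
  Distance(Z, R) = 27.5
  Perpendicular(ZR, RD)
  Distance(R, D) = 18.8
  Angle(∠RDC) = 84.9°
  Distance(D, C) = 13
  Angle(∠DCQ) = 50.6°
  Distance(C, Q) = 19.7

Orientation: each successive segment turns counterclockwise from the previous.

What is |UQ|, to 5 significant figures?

34.675

∠RDC = 84.9° gives DC at -82.700° from the x-axis; with |DC| = 13.0, C = (-30.356, -5.4740). ∠DCQ = 50.6° gives CQ at 46.700° from the x-axis; with |CQ| = 19.7, Q = (-16.845, 8.8631). Then |UQ| = |Q − U| = 34.675.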